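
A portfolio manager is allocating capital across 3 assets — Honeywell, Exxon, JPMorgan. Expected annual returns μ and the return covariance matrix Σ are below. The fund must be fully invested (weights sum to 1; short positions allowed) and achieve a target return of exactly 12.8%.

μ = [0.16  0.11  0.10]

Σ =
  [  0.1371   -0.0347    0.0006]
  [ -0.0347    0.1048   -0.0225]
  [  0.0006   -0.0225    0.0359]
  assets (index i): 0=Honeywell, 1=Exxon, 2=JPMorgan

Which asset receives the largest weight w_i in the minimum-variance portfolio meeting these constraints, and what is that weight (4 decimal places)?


Honeywell (0.4164)

p=Σ⁻¹μ = [1.8024  2.5859  4.3761]
q=Σ⁻¹𝟙 = [12.8840  22.8116  41.9368]
a=μᵀp=1.010441  b=𝟙ᵀp=8.764394  c=𝟙ᵀq=77.632365  D=ac−b²=1.628343
λ₁=(c·0.128−b)/D = (77.632365·0.128−8.764394)/1.628343 = 0.720087
λ₂=(a−b·0.128)/D = (1.010441−8.764394·0.128)/1.628343 = -0.068414
w* = 0.720087·p + -0.068414·q:
  w_0 = 0.720087·1.8024 + -0.068414·12.8840 = 0.4164  (Honeywell)
  w_1 = 0.720087·2.5859 + -0.068414·22.8116 = 0.3015  (Exxon)
  w_2 = 0.720087·4.3761 + -0.068414·41.9368 = 0.2821  (JPMorgan)
Σw_i=1.0000  μᵀw=0.1280
σ²=wᵀΣw=λ₁·μ_p+λ₂ = 0.720087·0.128 + -0.068414 = 0.023757 ≈ 0.0238


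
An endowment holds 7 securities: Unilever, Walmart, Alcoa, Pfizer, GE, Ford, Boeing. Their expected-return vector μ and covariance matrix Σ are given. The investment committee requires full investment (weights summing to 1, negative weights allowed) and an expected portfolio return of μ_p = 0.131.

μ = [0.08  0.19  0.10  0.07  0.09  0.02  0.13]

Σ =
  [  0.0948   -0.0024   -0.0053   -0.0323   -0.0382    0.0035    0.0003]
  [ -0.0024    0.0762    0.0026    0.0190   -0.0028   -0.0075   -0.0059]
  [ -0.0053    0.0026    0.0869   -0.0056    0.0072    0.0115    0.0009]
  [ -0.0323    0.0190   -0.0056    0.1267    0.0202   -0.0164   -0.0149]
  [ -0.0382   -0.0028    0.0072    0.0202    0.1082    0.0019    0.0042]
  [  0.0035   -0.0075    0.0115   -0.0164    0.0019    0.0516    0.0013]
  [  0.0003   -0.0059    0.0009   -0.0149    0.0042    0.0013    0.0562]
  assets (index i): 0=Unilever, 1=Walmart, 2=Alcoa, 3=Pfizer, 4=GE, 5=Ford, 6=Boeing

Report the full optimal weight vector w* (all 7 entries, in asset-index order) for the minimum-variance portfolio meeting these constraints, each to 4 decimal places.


0.1498  0.3050  0.1051  0.0558  0.1098  -0.0098  0.2844

p=Σ⁻¹μ = [1.6910  2.6085  1.0299  0.8447  1.1556  0.5808  2.6856]
q=Σ⁻¹𝟙 = [20.5370  14.0142  9.1861  14.8160  12.2619  21.6918  21.5181]
a=μᵀp=1.257770  b=𝟙ᵀp=10.596136  c=𝟙ᵀq=114.025067  D=ac−b²=31.139167
λ₁=(c·0.131−b)/D = (114.025067·0.131−10.596136)/31.139167 = 0.139411
λ₂=(a−b·0.131)/D = (1.257770−10.596136·0.131)/31.139167 = -0.004185
w* = 0.139411·p + -0.004185·q:
  w_0 = 0.139411·1.6910 + -0.004185·20.5370 = 0.1498  (Unilever)
  w_1 = 0.139411·2.6085 + -0.004185·14.0142 = 0.3050  (Walmart)
  w_2 = 0.139411·1.0299 + -0.004185·9.1861 = 0.1051  (Alcoa)
  w_3 = 0.139411·0.8447 + -0.004185·14.8160 = 0.0558  (Pfizer)
  w_4 = 0.139411·1.1556 + -0.004185·12.2619 = 0.1098  (GE)
  w_5 = 0.139411·0.5808 + -0.004185·21.6918 = -0.0098  (Ford)
  w_6 = 0.139411·2.6856 + -0.004185·21.5181 = 0.2844  (Boeing)
Σw_i=1.0000  μᵀw=0.1310
σ²=wᵀΣw=λ₁·μ_p+λ₂ = 0.139411·0.131 + -0.004185 = 0.014078 ≈ 0.0141


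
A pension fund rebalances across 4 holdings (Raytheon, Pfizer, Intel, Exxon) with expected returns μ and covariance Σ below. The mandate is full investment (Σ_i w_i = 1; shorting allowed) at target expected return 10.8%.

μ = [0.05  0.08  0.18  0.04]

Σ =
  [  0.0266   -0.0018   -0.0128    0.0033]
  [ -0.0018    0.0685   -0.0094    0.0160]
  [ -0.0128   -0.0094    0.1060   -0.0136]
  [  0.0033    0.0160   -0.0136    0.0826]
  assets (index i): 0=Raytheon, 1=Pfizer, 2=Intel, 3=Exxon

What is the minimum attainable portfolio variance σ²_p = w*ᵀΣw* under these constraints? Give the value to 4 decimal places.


x=Σ⁻¹μ = [3.0030  1.4493  2.2475  0.4536]
y=Σ⁻¹𝟙 = [45.9233  15.8707  17.6839  10.1092]
a=μᵀx=0.688775  b=𝟙ᵀx=7.153284  c=𝟙ᵀy=89.587089  D=ac−b²=10.535849
λ₁=(c·0.108−b)/D = (89.587089·0.108−7.153284)/10.535849 = 0.239385
λ₂=(a−b·0.108)/D = (0.688775−7.153284·0.108)/10.535849 = -0.007952
w* = 0.239385·x + -0.007952·y:
  w_0 = 0.239385·3.0030 + -0.007952·45.9233 = 0.3537  (Raytheon)
  w_1 = 0.239385·1.4493 + -0.007952·15.8707 = 0.2207  (Pfizer)
  w_2 = 0.239385·2.2475 + -0.007952·17.6839 = 0.3974  (Intel)
  w_3 = 0.239385·0.4536 + -0.007952·10.1092 = 0.0282  (Exxon)
Σw_i=1.0000  μᵀw=0.1080
σ²=wᵀΣw=λ₁·μ_p+λ₂ = 0.239385·0.108 + -0.007952 = 0.017902 ≈ 0.0179

0.0179


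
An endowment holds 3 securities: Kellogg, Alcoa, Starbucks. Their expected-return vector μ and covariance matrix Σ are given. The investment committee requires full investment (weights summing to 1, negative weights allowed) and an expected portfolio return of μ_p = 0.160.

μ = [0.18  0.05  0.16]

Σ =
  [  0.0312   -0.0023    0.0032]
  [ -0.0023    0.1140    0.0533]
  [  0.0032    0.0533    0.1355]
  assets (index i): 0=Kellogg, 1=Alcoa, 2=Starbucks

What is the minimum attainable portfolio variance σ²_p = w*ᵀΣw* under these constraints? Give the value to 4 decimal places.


p=Σ⁻¹μ = [5.6707  0.0779  1.0163]
q=Σ⁻¹𝟙 = [32.2570  7.7545  3.5680]
a=μᵀp=1.187228  b=𝟙ᵀp=6.764860  c=𝟙ᵀq=43.579503  D=ac−b²=5.975473
λ₁=(c·0.160−b)/D = (43.579503·0.160−6.764860)/5.975473 = 0.034786
λ₂=(a−b·0.160)/D = (1.187228−6.764860·0.160)/5.975473 = 0.017547
w* = 0.034786·p + 0.017547·q:
  w_0 = 0.034786·5.6707 + 0.017547·32.2570 = 0.7633  (Kellogg)
  w_1 = 0.034786·0.0779 + 0.017547·7.7545 = 0.1388  (Alcoa)
  w_2 = 0.034786·1.0163 + 0.017547·3.5680 = 0.0980  (Starbucks)
Σw_i=1.0000  μᵀw=0.1600
σ²=wᵀΣw=λ₁·μ_p+λ₂ = 0.034786·0.160 + 0.017547 = 0.023112 ≈ 0.0231

0.0231


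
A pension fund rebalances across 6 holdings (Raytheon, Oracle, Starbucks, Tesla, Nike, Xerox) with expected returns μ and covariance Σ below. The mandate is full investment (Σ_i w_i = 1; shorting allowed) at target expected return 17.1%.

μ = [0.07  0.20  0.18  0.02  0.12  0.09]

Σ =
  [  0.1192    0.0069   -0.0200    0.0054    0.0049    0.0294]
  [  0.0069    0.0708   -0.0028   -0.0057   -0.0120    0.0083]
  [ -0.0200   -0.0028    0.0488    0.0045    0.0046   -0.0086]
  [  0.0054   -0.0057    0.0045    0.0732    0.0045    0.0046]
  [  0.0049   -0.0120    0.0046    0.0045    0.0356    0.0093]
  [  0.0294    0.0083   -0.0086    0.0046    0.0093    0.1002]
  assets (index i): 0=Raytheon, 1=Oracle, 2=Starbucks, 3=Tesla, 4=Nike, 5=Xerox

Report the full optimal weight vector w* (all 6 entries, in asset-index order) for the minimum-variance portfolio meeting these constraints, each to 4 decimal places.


p=Σ⁻¹μ = [0.7964  3.5120  3.9170  -0.0116  3.8481  0.3532]
q=Σ⁻¹𝟙 = [8.1486  19.2812  22.1150  11.1833  27.9470  4.7828]
a=μᵀp=1.956539  b=𝟙ᵀp=12.415089  c=𝟙ᵀq=93.457875  D=ac−b²=28.719531
λ₁=(c·0.171−b)/D = (93.457875·0.171−12.415089)/28.719531 = 0.124174
λ₂=(a−b·0.171)/D = (1.956539−12.415089·0.171)/28.719531 = -0.005795
w* = 0.124174·p + -0.005795·q:
  w_0 = 0.124174·0.7964 + -0.005795·8.1486 = 0.0517  (Raytheon)
  w_1 = 0.124174·3.5120 + -0.005795·19.2812 = 0.3244  (Oracle)
  w_2 = 0.124174·3.9170 + -0.005795·22.1150 = 0.3582  (Starbucks)
  w_3 = 0.124174·-0.0116 + -0.005795·11.1833 = -0.0663  (Tesla)
  w_4 = 0.124174·3.8481 + -0.005795·27.9470 = 0.3159  (Nike)
  w_5 = 0.124174·0.3532 + -0.005795·4.7828 = 0.0161  (Xerox)
Σw_i=1.0000  μᵀw=0.1710
σ²=wᵀΣw=λ₁·μ_p+λ₂ = 0.124174·0.171 + -0.005795 = 0.015438 ≈ 0.0154

0.0517  0.3244  0.3582  -0.0663  0.3159  0.0161


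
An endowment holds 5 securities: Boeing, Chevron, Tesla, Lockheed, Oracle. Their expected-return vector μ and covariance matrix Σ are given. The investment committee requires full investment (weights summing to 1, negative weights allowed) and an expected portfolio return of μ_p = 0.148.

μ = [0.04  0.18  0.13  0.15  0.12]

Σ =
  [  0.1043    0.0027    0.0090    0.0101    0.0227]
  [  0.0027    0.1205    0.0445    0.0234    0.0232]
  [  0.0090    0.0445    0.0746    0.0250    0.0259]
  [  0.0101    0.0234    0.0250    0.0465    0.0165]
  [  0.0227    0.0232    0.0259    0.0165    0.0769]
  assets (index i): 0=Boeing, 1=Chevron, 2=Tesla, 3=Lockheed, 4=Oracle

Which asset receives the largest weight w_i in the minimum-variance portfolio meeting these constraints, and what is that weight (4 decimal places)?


p=Σ⁻¹μ = [-0.0538  0.8046  0.1837  2.4707  0.7416]
q=Σ⁻¹𝟙 = [6.5042  2.6984  4.1665  14.4485  5.7664]
a=μᵀp=0.626151  b=𝟙ᵀp=4.146772  c=𝟙ᵀq=33.584038  D=ac−b²=3.832954
λ₁=(c·0.148−b)/D = (33.584038·0.148−4.146772)/3.832954 = 0.214891
λ₂=(a−b·0.148)/D = (0.626151−4.146772·0.148)/3.832954 = 0.003243
w* = 0.214891·p + 0.003243·q:
  w_0 = 0.214891·-0.0538 + 0.003243·6.5042 = 0.0095  (Boeing)
  w_1 = 0.214891·0.8046 + 0.003243·2.6984 = 0.1816  (Chevron)
  w_2 = 0.214891·0.1837 + 0.003243·4.1665 = 0.0530  (Tesla)
  w_3 = 0.214891·2.4707 + 0.003243·14.4485 = 0.5778  (Lockheed)
  w_4 = 0.214891·0.7416 + 0.003243·5.7664 = 0.1781  (Oracle)
Σw_i=1.0000  μᵀw=0.1480
σ²=wᵀΣw=λ₁·μ_p+λ₂ = 0.214891·0.148 + 0.003243 = 0.035046 ≈ 0.0350

Lockheed (0.5778)


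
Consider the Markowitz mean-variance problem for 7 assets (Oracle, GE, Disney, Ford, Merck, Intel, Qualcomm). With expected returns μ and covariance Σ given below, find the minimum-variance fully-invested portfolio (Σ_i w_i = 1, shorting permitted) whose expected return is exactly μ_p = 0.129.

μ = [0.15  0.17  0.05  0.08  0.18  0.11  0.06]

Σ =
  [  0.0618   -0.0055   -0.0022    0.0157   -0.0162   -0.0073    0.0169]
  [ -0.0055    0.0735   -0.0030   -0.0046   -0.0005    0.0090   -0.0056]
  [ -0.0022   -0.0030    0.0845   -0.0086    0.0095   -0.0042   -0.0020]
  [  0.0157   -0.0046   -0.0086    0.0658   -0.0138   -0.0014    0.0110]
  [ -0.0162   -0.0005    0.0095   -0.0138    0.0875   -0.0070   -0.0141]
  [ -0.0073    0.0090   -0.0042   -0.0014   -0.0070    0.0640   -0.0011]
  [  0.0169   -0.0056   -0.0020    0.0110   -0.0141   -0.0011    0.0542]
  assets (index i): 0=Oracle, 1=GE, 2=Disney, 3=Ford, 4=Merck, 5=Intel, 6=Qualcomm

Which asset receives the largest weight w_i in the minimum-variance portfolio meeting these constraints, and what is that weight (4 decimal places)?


Merck (0.2037)

p=Σ⁻¹μ = [3.1494  2.4883  0.6709  1.2569  3.1145  2.1575  1.0058]
q=Σ⁻¹𝟙 = [16.6984  15.5440  13.5383  15.7022  20.0018  19.0685  17.7527]
a=μᵀp=1.887812  b=𝟙ᵀp=13.843355  c=𝟙ᵀq=118.305935  D=ac−b²=31.700868
λ₁=(c·0.129−b)/D = (118.305935·0.129−13.843355)/31.700868 = 0.044734
λ₂=(a−b·0.129)/D = (1.887812−13.843355·0.129)/31.700868 = 0.003218
w* = 0.044734·p + 0.003218·q:
  w_0 = 0.044734·3.1494 + 0.003218·16.6984 = 0.1946  (Oracle)
  w_1 = 0.044734·2.4883 + 0.003218·15.5440 = 0.1613  (GE)
  w_2 = 0.044734·0.6709 + 0.003218·13.5383 = 0.0736  (Disney)
  w_3 = 0.044734·1.2569 + 0.003218·15.7022 = 0.1068  (Ford)
  w_4 = 0.044734·3.1145 + 0.003218·20.0018 = 0.2037  (Merck)
  w_5 = 0.044734·2.1575 + 0.003218·19.0685 = 0.1579  (Intel)
  w_6 = 0.044734·1.0058 + 0.003218·17.7527 = 0.1021  (Qualcomm)
Σw_i=1.0000  μᵀw=0.1290
σ²=wᵀΣw=λ₁·μ_p+λ₂ = 0.044734·0.129 + 0.003218 = 0.008989 ≈ 0.0090


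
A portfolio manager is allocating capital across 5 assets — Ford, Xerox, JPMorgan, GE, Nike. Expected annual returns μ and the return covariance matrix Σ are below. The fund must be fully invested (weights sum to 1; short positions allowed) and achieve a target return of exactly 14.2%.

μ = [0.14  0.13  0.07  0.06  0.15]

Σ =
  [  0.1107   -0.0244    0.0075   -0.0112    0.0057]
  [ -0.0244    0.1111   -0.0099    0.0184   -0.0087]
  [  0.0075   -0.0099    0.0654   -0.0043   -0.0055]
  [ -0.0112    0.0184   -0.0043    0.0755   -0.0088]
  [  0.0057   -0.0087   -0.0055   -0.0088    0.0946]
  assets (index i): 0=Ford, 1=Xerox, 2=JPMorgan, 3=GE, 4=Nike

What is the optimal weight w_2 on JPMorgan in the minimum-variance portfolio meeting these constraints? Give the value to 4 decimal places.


0.0360

u=Σ⁻¹μ = [1.5289  1.6162  1.3517  0.9151  1.8058]
v=Σ⁻¹𝟙 = [11.1885  11.6728  17.8611  14.6356  13.3701]
a=μᵀu=0.844560  b=𝟙ᵀu=7.217781  c=𝟙ᵀv=68.728117  D=ac−b²=5.948652
λ₁=(c·0.142−b)/D = (68.728117·0.142−7.217781)/5.948652 = 0.427258
λ₂=(a−b·0.142)/D = (0.844560−7.217781·0.142)/5.948652 = -0.030320
w* = 0.427258·u + -0.030320·v:
  w_0 = 0.427258·1.5289 + -0.030320·11.1885 = 0.3140  (Ford)
  w_1 = 0.427258·1.6162 + -0.030320·11.6728 = 0.3366  (Xerox)
  w_2 = 0.427258·1.3517 + -0.030320·17.8611 = 0.0360  (JPMorgan)
  w_3 = 0.427258·0.9151 + -0.030320·14.6356 = -0.0528  (GE)
  w_4 = 0.427258·1.8058 + -0.030320·13.3701 = 0.3662  (Nike)
Σw_i=1.0000  μᵀw=0.1420
σ²=wᵀΣw=λ₁·μ_p+λ₂ = 0.427258·0.142 + -0.030320 = 0.030350 ≈ 0.0304


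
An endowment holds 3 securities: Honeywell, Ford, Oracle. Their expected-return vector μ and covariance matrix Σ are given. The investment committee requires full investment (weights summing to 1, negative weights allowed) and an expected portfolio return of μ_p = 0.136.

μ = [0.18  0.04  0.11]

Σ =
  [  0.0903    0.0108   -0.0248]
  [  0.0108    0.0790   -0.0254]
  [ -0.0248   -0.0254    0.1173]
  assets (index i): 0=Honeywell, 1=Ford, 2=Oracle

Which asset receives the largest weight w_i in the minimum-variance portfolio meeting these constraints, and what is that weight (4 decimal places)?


Honeywell (0.5144)

x=Σ⁻¹μ = [2.3453  0.6950  1.5841]
y=Σ⁻¹𝟙 = [13.2484  15.5728  14.6983]
a=μᵀx=0.624207  b=𝟙ᵀx=4.624440  c=𝟙ᵀy=43.519543  D=ac−b²=5.779742
λ₁=(c·0.136−b)/D = (43.519543·0.136−4.624440)/5.779742 = 0.223923
λ₂=(a−b·0.136)/D = (0.624207−4.624440·0.136)/5.779742 = -0.000816
w* = 0.223923·x + -0.000816·y:
  w_0 = 0.223923·2.3453 + -0.000816·13.2484 = 0.5144  (Honeywell)
  w_1 = 0.223923·0.6950 + -0.000816·15.5728 = 0.1429  (Ford)
  w_2 = 0.223923·1.5841 + -0.000816·14.6983 = 0.3427  (Oracle)
Σw_i=1.0000  μᵀw=0.1360
σ²=wᵀΣw=λ₁·μ_p+λ₂ = 0.223923·0.136 + -0.000816 = 0.029637 ≈ 0.0296


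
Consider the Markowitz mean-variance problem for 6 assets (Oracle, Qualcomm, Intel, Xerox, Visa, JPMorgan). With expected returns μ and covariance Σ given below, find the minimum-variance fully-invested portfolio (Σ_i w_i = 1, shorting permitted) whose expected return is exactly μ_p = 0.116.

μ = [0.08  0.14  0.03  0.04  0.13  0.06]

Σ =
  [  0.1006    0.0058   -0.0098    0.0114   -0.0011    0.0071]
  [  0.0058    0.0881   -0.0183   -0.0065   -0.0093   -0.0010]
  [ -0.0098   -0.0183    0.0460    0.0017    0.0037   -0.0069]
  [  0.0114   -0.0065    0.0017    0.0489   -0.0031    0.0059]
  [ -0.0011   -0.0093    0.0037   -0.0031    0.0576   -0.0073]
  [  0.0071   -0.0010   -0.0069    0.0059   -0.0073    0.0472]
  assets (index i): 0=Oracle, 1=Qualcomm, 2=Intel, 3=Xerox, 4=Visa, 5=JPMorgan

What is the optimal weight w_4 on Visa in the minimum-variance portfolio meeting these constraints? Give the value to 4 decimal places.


p=Σ⁻¹μ = [0.6346  2.2828  1.7074  0.8749  2.8029  1.7978]
q=Σ⁻¹𝟙 = [8.2295  21.9248  33.6499  18.5399  23.2673  26.6133]
a=μᵀp=0.928828  b=𝟙ᵀp=10.100471  c=𝟙ᵀq=132.224697  D=ac−b²=20.794493
λ₁=(c·0.116−b)/D = (132.224697·0.116−10.100471)/20.794493 = 0.251874
λ₂=(a−b·0.116)/D = (0.928828−10.100471·0.116)/20.794493 = -0.011677
w* = 0.251874·p + -0.011677·q:
  w_0 = 0.251874·0.6346 + -0.011677·8.2295 = 0.0637  (Oracle)
  w_1 = 0.251874·2.2828 + -0.011677·21.9248 = 0.3190  (Qualcomm)
  w_2 = 0.251874·1.7074 + -0.011677·33.6499 = 0.0371  (Intel)
  w_3 = 0.251874·0.8749 + -0.011677·18.5399 = 0.0039  (Xerox)
  w_4 = 0.251874·2.8029 + -0.011677·23.2673 = 0.4343  (Visa)
  w_5 = 0.251874·1.7978 + -0.011677·26.6133 = 0.1421  (JPMorgan)
Σw_i=1.0000  μᵀw=0.1160
σ²=wᵀΣw=λ₁·μ_p+λ₂ = 0.251874·0.116 + -0.011677 = 0.017540 ≈ 0.0175

0.4343


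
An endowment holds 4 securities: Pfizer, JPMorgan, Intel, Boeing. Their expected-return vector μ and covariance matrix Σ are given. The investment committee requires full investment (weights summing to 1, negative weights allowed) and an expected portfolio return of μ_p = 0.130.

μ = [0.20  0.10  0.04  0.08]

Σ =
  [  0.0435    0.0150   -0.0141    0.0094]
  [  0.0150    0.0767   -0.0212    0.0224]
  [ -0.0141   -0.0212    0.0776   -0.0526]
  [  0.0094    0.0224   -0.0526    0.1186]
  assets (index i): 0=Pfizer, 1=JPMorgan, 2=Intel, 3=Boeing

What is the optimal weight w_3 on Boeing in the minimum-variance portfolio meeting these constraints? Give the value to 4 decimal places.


0.1454

x=Σ⁻¹μ = [4.8892  0.6556  2.4216  1.2372]
y=Σ⁻¹𝟙 = [25.7420  11.7410  33.7455  19.1403]
a=μᵀx=1.239238  b=𝟙ᵀx=9.203547  c=𝟙ᵀy=90.368808  D=ac−b²=27.283165
λ₁=(c·0.130−b)/D = (90.368808·0.130−9.203547)/27.283165 = 0.093259
λ₂=(a−b·0.130)/D = (1.239238−9.203547·0.130)/27.283165 = 0.001568
w* = 0.093259·x + 0.001568·y:
  w_0 = 0.093259·4.8892 + 0.001568·25.7420 = 0.4963  (Pfizer)
  w_1 = 0.093259·0.6556 + 0.001568·11.7410 = 0.0796  (JPMorgan)
  w_2 = 0.093259·2.4216 + 0.001568·33.7455 = 0.2787  (Intel)
  w_3 = 0.093259·1.2372 + 0.001568·19.1403 = 0.1454  (Boeing)
Σw_i=1.0000  μᵀw=0.1300
σ²=wᵀΣw=λ₁·μ_p+λ₂ = 0.093259·0.130 + 0.001568 = 0.013692 ≈ 0.0137


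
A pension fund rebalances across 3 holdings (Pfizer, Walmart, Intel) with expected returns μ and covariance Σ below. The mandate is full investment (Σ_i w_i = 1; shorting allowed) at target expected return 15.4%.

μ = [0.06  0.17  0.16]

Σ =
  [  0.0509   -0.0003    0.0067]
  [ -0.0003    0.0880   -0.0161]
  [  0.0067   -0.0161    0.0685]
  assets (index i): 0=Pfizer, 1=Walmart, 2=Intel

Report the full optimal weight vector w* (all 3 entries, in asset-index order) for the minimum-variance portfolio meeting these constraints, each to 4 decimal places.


0.1016  0.4164  0.4819

g=Σ⁻¹μ = [0.8205  2.4527  2.8320]
h=Σ⁻¹𝟙 = [17.5906  14.3989  16.2623]
a=μᵀg=0.919314  b=𝟙ᵀg=6.105204  c=𝟙ᵀh=48.251733  D=ac−b²=7.084981
λ₁=(c·0.154−b)/D = (48.251733·0.154−6.105204)/7.084981 = 0.187095
λ₂=(a−b·0.154)/D = (0.919314−6.105204·0.154)/7.084981 = -0.002948
w* = 0.187095·g + -0.002948·h:
  w_0 = 0.187095·0.8205 + -0.002948·17.5906 = 0.1016  (Pfizer)
  w_1 = 0.187095·2.4527 + -0.002948·14.3989 = 0.4164  (Walmart)
  w_2 = 0.187095·2.8320 + -0.002948·16.2623 = 0.4819  (Intel)
Σw_i=1.0000  μᵀw=0.1540
σ²=wᵀΣw=λ₁·μ_p+λ₂ = 0.187095·0.154 + -0.002948 = 0.025864 ≈ 0.0259


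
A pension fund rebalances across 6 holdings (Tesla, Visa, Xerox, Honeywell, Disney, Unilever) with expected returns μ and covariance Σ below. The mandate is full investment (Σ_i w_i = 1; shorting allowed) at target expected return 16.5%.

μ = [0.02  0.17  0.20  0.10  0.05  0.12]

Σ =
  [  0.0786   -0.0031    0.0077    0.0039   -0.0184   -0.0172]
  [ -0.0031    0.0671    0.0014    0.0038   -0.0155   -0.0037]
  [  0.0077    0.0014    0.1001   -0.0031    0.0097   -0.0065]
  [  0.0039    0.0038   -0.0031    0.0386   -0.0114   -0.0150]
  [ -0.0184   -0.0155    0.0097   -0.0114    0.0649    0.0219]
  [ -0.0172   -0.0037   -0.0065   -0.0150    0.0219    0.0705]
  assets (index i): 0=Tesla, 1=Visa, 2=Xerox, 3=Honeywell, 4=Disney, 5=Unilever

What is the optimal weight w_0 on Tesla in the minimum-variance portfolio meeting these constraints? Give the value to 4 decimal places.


-0.0809

g=Σ⁻¹μ = [0.8164  2.7147  2.0840  3.7803  1.0913  2.7012]
h=Σ⁻¹𝟙 = [21.3012  20.4013  8.2878  38.0715  24.4377  21.7252]
a=μᵀg=1.651364  b=𝟙ᵀg=13.187853  c=𝟙ᵀh=134.224596  D=ac−b²=47.734235
λ₁=(c·0.165−b)/D = (134.224596·0.165−13.187853)/47.734235 = 0.187689
λ₂=(a−b·0.165)/D = (1.651364−13.187853·0.165)/47.734235 = -0.010991
w* = 0.187689·g + -0.010991·h:
  w_0 = 0.187689·0.8164 + -0.010991·21.3012 = -0.0809  (Tesla)
  w_1 = 0.187689·2.7147 + -0.010991·20.4013 = 0.2853  (Visa)
  w_2 = 0.187689·2.0840 + -0.010991·8.2878 = 0.3000  (Xerox)
  w_3 = 0.187689·3.7803 + -0.010991·38.0715 = 0.2911  (Honeywell)
  w_4 = 0.187689·1.0913 + -0.010991·24.4377 = -0.0638  (Disney)
  w_5 = 0.187689·2.7012 + -0.010991·21.7252 = 0.2682  (Unilever)
Σw_i=1.0000  μᵀw=0.1650
σ²=wᵀΣw=λ₁·μ_p+λ₂ = 0.187689·0.165 + -0.010991 = 0.019978 ≈ 0.0200


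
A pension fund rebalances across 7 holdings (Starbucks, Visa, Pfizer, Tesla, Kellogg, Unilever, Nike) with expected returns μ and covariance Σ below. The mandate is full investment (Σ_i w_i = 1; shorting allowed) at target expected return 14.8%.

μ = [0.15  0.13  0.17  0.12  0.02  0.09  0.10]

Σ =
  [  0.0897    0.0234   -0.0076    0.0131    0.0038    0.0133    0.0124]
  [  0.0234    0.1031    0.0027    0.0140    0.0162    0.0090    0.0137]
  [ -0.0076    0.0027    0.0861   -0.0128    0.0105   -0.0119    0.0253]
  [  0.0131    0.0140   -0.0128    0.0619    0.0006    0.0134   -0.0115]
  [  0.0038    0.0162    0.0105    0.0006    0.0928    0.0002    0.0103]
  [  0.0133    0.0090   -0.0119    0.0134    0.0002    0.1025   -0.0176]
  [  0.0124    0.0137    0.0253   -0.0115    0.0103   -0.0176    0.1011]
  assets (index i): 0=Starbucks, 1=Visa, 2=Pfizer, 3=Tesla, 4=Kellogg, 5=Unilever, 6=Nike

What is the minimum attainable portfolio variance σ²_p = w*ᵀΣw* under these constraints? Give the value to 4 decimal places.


u=Σ⁻¹μ = [1.2581  0.5467  2.3366  1.9708  -0.2728  0.7777  0.5634]
v=Σ⁻¹𝟙 = [6.2639  2.6132  12.4172  16.2423  7.6026  9.4563  8.3806]
a=μᵀu=1.014375  b=𝟙ᵀu=7.180487  c=𝟙ᵀv=62.976186  D=ac−b²=12.322067
λ₁=(c·0.148−b)/D = (62.976186·0.148−7.180487)/12.322067 = 0.173671
λ₂=(a−b·0.148)/D = (1.014375−7.180487·0.148)/12.322067 = -0.003923
w* = 0.173671·u + -0.003923·v:
  w_0 = 0.173671·1.2581 + -0.003923·6.2639 = 0.1939  (Starbucks)
  w_1 = 0.173671·0.5467 + -0.003923·2.6132 = 0.0847  (Visa)
  w_2 = 0.173671·2.3366 + -0.003923·12.4172 = 0.3571  (Pfizer)
  w_3 = 0.173671·1.9708 + -0.003923·16.2423 = 0.2786  (Tesla)
  w_4 = 0.173671·-0.2728 + -0.003923·7.6026 = -0.0772  (Kellogg)
  w_5 = 0.173671·0.7777 + -0.003923·9.4563 = 0.0980  (Unilever)
  w_6 = 0.173671·0.5634 + -0.003923·8.3806 = 0.0650  (Nike)
Σw_i=1.0000  μᵀw=0.1480
σ²=wᵀΣw=λ₁·μ_p+λ₂ = 0.173671·0.148 + -0.003923 = 0.021781 ≈ 0.0218

0.0218


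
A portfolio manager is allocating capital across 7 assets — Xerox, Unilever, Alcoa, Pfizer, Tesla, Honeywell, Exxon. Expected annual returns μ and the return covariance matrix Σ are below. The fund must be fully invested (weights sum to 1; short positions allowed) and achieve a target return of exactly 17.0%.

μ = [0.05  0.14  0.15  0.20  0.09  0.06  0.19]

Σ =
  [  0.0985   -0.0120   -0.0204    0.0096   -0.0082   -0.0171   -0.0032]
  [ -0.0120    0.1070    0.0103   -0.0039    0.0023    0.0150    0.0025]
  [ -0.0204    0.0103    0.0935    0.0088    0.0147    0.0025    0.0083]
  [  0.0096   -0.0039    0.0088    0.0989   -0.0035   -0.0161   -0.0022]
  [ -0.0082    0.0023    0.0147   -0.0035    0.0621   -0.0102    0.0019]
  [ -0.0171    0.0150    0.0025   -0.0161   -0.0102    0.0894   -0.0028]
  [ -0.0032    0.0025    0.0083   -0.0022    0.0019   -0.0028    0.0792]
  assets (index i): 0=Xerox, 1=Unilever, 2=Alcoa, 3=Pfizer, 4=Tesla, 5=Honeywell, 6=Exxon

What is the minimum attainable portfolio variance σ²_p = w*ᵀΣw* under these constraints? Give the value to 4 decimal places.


g=Σ⁻¹μ = [1.0777  1.1392  1.0146  2.1934  1.5750  1.3067  2.3696]
h=Σ⁻¹𝟙 = [16.6051  7.7200  7.6964  11.9548  19.3649  17.6126  12.7371]
a=μᵀg=1.474614  b=𝟙ᵀg=10.676127  c=𝟙ᵀh=93.690941  D=ac−b²=24.178255
λ₁=(c·0.170−b)/D = (93.690941·0.170−10.676127)/24.178255 = 0.217192
λ₂=(a−b·0.170)/D = (1.474614−10.676127·0.170)/24.178255 = -0.014076
w* = 0.217192·g + -0.014076·h:
  w_0 = 0.217192·1.0777 + -0.014076·16.6051 = 0.0003  (Xerox)
  w_1 = 0.217192·1.1392 + -0.014076·7.7200 = 0.1388  (Unilever)
  w_2 = 0.217192·1.0146 + -0.014076·7.6964 = 0.1120  (Alcoa)
  w_3 = 0.217192·2.1934 + -0.014076·11.9548 = 0.3081  (Pfizer)
  w_4 = 0.217192·1.5750 + -0.014076·19.3649 = 0.0695  (Tesla)
  w_5 = 0.217192·1.3067 + -0.014076·17.6126 = 0.0359  (Honeywell)
  w_6 = 0.217192·2.3696 + -0.014076·12.7371 = 0.3354  (Exxon)
Σw_i=1.0000  μᵀw=0.1700
σ²=wᵀΣw=λ₁·μ_p+λ₂ = 0.217192·0.170 + -0.014076 = 0.022847 ≈ 0.0228

0.0228


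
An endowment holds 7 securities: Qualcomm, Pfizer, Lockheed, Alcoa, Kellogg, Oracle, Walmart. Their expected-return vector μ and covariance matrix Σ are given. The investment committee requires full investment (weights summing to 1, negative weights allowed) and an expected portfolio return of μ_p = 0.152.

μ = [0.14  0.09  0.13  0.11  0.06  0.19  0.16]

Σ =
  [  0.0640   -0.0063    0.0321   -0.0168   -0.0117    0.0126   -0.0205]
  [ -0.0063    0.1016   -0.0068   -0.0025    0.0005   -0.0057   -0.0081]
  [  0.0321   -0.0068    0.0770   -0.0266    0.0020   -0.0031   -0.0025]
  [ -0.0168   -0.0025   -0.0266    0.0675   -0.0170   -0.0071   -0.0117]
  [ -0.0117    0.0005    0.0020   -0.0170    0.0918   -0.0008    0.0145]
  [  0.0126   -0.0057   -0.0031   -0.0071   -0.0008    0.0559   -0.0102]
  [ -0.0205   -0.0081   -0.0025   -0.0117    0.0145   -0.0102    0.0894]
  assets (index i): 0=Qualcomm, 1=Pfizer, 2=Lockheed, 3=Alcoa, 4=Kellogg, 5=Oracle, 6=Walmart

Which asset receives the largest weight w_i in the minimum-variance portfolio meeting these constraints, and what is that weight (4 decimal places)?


Oracle (0.3136)

x=Σ⁻¹μ = [2.8878  1.8852  2.5888  4.8588  1.3217  4.3797  3.6163]
y=Σ⁻¹𝟙 = [23.8855  16.8854  19.8071  40.3627  17.3029  25.0945  24.0857]
a=μᵀx=2.935024  b=𝟙ᵀx=21.538296  c=𝟙ᵀy=167.423615  D=ac−b²=27.494198
λ₁=(c·0.152−b)/D = (167.423615·0.152−21.538296)/27.494198 = 0.142215
λ₂=(a−b·0.152)/D = (2.935024−21.538296·0.152)/27.494198 = -0.012322
w* = 0.142215·x + -0.012322·y:
  w_0 = 0.142215·2.8878 + -0.012322·23.8855 = 0.1164  (Qualcomm)
  w_1 = 0.142215·1.8852 + -0.012322·16.8854 = 0.0600  (Pfizer)
  w_2 = 0.142215·2.5888 + -0.012322·19.8071 = 0.1241  (Lockheed)
  w_3 = 0.142215·4.8588 + -0.012322·40.3627 = 0.1936  (Alcoa)
  w_4 = 0.142215·1.3217 + -0.012322·17.3029 = -0.0252  (Kellogg)
  w_5 = 0.142215·4.3797 + -0.012322·25.0945 = 0.3136  (Oracle)
  w_6 = 0.142215·3.6163 + -0.012322·24.0857 = 0.2175  (Walmart)
Σw_i=1.0000  μᵀw=0.1520
σ²=wᵀΣw=λ₁·μ_p+λ₂ = 0.142215·0.152 + -0.012322 = 0.009294 ≈ 0.0093


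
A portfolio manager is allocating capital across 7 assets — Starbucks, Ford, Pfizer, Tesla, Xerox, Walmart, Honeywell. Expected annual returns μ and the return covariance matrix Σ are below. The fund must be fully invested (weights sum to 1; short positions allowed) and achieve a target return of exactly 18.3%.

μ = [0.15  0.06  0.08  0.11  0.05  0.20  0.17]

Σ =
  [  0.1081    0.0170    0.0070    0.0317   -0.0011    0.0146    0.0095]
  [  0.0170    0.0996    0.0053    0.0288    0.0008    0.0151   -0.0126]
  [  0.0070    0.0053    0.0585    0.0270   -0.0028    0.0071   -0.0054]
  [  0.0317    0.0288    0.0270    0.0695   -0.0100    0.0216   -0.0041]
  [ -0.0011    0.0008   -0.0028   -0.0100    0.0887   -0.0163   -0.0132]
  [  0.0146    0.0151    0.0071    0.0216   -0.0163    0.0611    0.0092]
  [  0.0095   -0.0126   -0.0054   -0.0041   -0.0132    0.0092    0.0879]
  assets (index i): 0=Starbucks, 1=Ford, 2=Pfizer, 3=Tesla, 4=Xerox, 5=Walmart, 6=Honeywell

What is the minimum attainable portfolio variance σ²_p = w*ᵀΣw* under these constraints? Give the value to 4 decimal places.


x=Σ⁻¹μ = [0.6895  0.1451  1.0654  0.1830  1.4516  2.9915  1.8592]
y=Σ⁻¹𝟙 = [3.3442  7.4626  15.1332  3.0285  16.6126  13.1770  14.2714]
a=μᵀx=1.204438  b=𝟙ᵀx=8.385345  c=𝟙ᵀy=73.029492  D=ac−b²=17.645496
λ₁=(c·0.183−b)/D = (73.029492·0.183−8.385345)/17.645496 = 0.282171
λ₂=(a−b·0.183)/D = (1.204438−8.385345·0.183)/17.645496 = -0.018706
w* = 0.282171·x + -0.018706·y:
  w_0 = 0.282171·0.6895 + -0.018706·3.3442 = 0.1320  (Starbucks)
  w_1 = 0.282171·0.1451 + -0.018706·7.4626 = -0.0986  (Ford)
  w_2 = 0.282171·1.0654 + -0.018706·15.1332 = 0.0175  (Pfizer)
  w_3 = 0.282171·0.1830 + -0.018706·3.0285 = -0.0050  (Tesla)
  w_4 = 0.282171·1.4516 + -0.018706·16.6126 = 0.0988  (Xerox)
  w_5 = 0.282171·2.9915 + -0.018706·13.1770 = 0.5976  (Walmart)
  w_6 = 0.282171·1.8592 + -0.018706·14.2714 = 0.2576  (Honeywell)
Σw_i=1.0000  μᵀw=0.1830
σ²=wᵀΣw=λ₁·μ_p+λ₂ = 0.282171·0.183 + -0.018706 = 0.032931 ≈ 0.0329

0.0329


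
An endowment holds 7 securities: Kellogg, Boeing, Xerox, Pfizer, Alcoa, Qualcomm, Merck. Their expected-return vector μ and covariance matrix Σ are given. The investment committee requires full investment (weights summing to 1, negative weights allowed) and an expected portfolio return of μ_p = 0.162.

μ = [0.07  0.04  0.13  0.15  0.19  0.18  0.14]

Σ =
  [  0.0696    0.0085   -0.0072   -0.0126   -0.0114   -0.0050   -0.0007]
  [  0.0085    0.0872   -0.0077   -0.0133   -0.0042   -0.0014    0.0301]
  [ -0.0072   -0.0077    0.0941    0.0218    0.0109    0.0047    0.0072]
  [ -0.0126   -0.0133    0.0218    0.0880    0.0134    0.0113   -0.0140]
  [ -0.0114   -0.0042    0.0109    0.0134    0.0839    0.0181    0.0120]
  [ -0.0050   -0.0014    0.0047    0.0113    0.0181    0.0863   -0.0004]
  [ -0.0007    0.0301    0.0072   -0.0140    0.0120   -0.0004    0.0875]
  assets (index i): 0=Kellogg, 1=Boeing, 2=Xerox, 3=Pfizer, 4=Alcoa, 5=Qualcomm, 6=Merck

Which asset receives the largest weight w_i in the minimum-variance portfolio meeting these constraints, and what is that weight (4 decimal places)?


Qualcomm (0.2378)

g=Σ⁻¹μ = [1.7434  0.1722  0.7807  1.5815  1.5887  1.6139  1.5330]
h=Σ⁻¹𝟙 = [18.3755  9.9566  7.8768  12.3828  8.7907  8.9581  8.3190]
a=μᵀg=1.274604  b=𝟙ᵀg=9.013299  c=𝟙ᵀh=74.659405  D=ac−b²=13.921607
λ₁=(c·0.162−b)/D = (74.659405·0.162−9.013299)/13.921607 = 0.221348
λ₂=(a−b·0.162)/D = (1.274604−9.013299·0.162)/13.921607 = -0.013328
w* = 0.221348·g + -0.013328·h:
  w_0 = 0.221348·1.7434 + -0.013328·18.3755 = 0.1410  (Kellogg)
  w_1 = 0.221348·0.1722 + -0.013328·9.9566 = -0.0946  (Boeing)
  w_2 = 0.221348·0.7807 + -0.013328·7.8768 = 0.0678  (Xerox)
  w_3 = 0.221348·1.5815 + -0.013328·12.3828 = 0.1850  (Pfizer)
  w_4 = 0.221348·1.5887 + -0.013328·8.7907 = 0.2345  (Alcoa)
  w_5 = 0.221348·1.6139 + -0.013328·8.9581 = 0.2378  (Qualcomm)
  w_6 = 0.221348·1.5330 + -0.013328·8.3190 = 0.2285  (Merck)
Σw_i=1.0000  μᵀw=0.1620
σ²=wᵀΣw=λ₁·μ_p+λ₂ = 0.221348·0.162 + -0.013328 = 0.022530 ≈ 0.0225


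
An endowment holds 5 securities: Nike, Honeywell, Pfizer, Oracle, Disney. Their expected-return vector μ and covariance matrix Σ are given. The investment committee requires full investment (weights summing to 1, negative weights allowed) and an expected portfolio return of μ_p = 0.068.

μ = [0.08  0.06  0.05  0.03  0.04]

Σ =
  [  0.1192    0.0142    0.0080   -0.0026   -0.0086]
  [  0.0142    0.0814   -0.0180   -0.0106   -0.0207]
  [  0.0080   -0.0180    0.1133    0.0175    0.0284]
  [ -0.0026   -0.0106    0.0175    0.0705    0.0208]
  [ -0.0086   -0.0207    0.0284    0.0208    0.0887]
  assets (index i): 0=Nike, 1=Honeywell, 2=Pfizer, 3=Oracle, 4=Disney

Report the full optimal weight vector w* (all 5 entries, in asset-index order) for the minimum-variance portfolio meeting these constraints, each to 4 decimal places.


u=Σ⁻¹μ = [0.5860  0.8908  0.3585  0.3382  0.5216]
v=Σ⁻¹𝟙 = [7.0125  16.8498  6.3751  12.1498  10.9958]
a=μᵀu=0.149261  b=𝟙ᵀu=2.695068  c=𝟙ᵀv=53.383020  D=ac−b²=0.704593
λ₁=(c·0.068−b)/D = (53.383020·0.068−2.695068)/0.704593 = 1.326975
λ₂=(a−b·0.068)/D = (0.149261−2.695068·0.068)/0.704593 = -0.048260
w* = 1.326975·u + -0.048260·v:
  w_0 = 1.326975·0.5860 + -0.048260·7.0125 = 0.4391  (Nike)
  w_1 = 1.326975·0.8908 + -0.048260·16.8498 = 0.3689  (Honeywell)
  w_2 = 1.326975·0.3585 + -0.048260·6.3751 = 0.1680  (Pfizer)
  w_3 = 1.326975·0.3382 + -0.048260·12.1498 = -0.1376  (Oracle)
  w_4 = 1.326975·0.5216 + -0.048260·10.9958 = 0.1615  (Disney)
Σw_i=1.0000  μᵀw=0.0680
σ²=wᵀΣw=λ₁·μ_p+λ₂ = 1.326975·0.068 + -0.048260 = 0.041974 ≈ 0.0420

0.4391  0.3689  0.1680  -0.1376  0.1615


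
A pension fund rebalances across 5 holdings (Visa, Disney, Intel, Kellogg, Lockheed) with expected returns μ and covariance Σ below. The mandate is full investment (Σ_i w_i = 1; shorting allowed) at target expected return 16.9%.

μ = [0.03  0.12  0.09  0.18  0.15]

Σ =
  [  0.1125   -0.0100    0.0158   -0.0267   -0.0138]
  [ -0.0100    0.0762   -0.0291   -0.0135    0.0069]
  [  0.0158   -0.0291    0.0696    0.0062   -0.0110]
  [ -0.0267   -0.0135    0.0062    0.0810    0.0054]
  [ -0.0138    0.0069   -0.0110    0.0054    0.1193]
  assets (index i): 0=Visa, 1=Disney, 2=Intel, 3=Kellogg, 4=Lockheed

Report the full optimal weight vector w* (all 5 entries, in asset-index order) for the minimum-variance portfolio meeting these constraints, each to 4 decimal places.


g=Σ⁻¹μ = [1.0351  2.9467  2.2444  2.7969  1.2870]
h=Σ⁻¹𝟙 = [13.7675  25.7419  21.8500  18.8586  9.6470]
a=μᵀg=1.283155  b=𝟙ᵀg=10.310145  c=𝟙ᵀh=89.864947  D=ac−b²=9.011567
λ₁=(c·0.169−b)/D = (89.864947·0.169−10.310145)/9.011567 = 0.541197
λ₂=(a−b·0.169)/D = (1.283155−10.310145·0.169)/9.011567 = -0.050963
w* = 0.541197·g + -0.050963·h:
  w_0 = 0.541197·1.0351 + -0.050963·13.7675 = -0.1415  (Visa)
  w_1 = 0.541197·2.9467 + -0.050963·25.7419 = 0.2829  (Disney)
  w_2 = 0.541197·2.2444 + -0.050963·21.8500 = 0.1011  (Intel)
  w_3 = 0.541197·2.7969 + -0.050963·18.8586 = 0.5526  (Kellogg)
  w_4 = 0.541197·1.2870 + -0.050963·9.6470 = 0.2049  (Lockheed)
Σw_i=1.0000  μᵀw=0.1690
σ²=wᵀΣw=λ₁·μ_p+λ₂ = 0.541197·0.169 + -0.050963 = 0.040499 ≈ 0.0405

-0.1415  0.2829  0.1011  0.5526  0.2049


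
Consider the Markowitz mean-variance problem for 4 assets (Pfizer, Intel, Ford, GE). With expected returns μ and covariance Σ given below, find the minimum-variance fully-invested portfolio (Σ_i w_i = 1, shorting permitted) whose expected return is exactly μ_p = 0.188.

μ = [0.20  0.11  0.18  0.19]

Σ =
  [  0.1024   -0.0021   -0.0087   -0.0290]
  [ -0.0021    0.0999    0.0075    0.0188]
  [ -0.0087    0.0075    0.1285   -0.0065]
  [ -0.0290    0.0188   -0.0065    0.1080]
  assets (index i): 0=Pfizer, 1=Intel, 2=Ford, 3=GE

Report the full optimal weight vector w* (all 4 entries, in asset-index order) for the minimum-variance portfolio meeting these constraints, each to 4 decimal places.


p=Σ⁻¹μ = [2.8219  0.5593  1.6867  2.5211]
q=Σ⁻¹𝟙 = [14.1662  7.3169  8.9377  12.3274]
a=μᵀp=1.408532  b=𝟙ᵀp=7.589090  c=𝟙ᵀq=42.748209  D=ac−b²=2.617917
λ₁=(c·0.188−b)/D = (42.748209·0.188−7.589090)/2.617917 = 0.170965
λ₂=(a−b·0.188)/D = (1.408532−7.589090·0.188)/2.617917 = -0.006959
w* = 0.170965·p + -0.006959·q:
  w_0 = 0.170965·2.8219 + -0.006959·14.1662 = 0.3839  (Pfizer)
  w_1 = 0.170965·0.5593 + -0.006959·7.3169 = 0.0447  (Intel)
  w_2 = 0.170965·1.6867 + -0.006959·8.9377 = 0.2262  (Ford)
  w_3 = 0.170965·2.5211 + -0.006959·12.3274 = 0.3452  (GE)
Σw_i=1.0000  μᵀw=0.1880
σ²=wᵀΣw=λ₁·μ_p+λ₂ = 0.170965·0.188 + -0.006959 = 0.025183 ≈ 0.0252

0.3839  0.0447  0.2262  0.3452


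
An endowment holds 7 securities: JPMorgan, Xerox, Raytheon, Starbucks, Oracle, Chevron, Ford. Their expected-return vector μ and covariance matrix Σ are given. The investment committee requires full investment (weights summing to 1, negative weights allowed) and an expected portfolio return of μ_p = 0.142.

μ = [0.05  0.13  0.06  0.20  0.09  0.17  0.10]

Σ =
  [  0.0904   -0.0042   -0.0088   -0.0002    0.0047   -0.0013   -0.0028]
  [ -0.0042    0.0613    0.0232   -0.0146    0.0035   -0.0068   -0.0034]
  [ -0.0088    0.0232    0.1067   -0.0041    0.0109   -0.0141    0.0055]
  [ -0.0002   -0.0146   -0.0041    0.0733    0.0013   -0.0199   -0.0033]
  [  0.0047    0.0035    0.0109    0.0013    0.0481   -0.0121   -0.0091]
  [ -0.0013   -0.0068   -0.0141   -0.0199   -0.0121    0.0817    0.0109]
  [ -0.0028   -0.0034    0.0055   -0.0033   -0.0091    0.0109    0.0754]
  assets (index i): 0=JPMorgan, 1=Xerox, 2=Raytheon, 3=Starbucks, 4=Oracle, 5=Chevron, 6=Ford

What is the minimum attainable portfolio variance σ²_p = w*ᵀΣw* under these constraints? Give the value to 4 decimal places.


0.0084

g=Σ⁻¹μ = [0.7069  3.5078  0.1759  4.4606  2.5928  3.6884  1.4728]
h=Σ⁻¹𝟙 = [12.3006  22.7928  6.1742  25.0834  24.5120  23.1359  15.0084]
a=μᵀg=2.401694  b=𝟙ᵀg=16.605251  c=𝟙ᵀh=129.007260  D=ac−b²=34.101573
λ₁=(c·0.142−b)/D = (129.007260·0.142−16.605251)/34.101573 = 0.050255
λ₂=(a−b·0.142)/D = (2.401694−16.605251·0.142)/34.101573 = 0.001283
w* = 0.050255·g + 0.001283·h:
  w_0 = 0.050255·0.7069 + 0.001283·12.3006 = 0.0513  (JPMorgan)
  w_1 = 0.050255·3.5078 + 0.001283·22.7928 = 0.2055  (Xerox)
  w_2 = 0.050255·0.1759 + 0.001283·6.1742 = 0.0168  (Raytheon)
  w_3 = 0.050255·4.4606 + 0.001283·25.0834 = 0.2563  (Starbucks)
  w_4 = 0.050255·2.5928 + 0.001283·24.5120 = 0.1617  (Oracle)
  w_5 = 0.050255·3.6884 + 0.001283·23.1359 = 0.2150  (Chevron)
  w_6 = 0.050255·1.4728 + 0.001283·15.0084 = 0.0933  (Ford)
Σw_i=1.0000  μᵀw=0.1420
σ²=wᵀΣw=λ₁·μ_p+λ₂ = 0.050255·0.142 + 0.001283 = 0.008419 ≈ 0.0084


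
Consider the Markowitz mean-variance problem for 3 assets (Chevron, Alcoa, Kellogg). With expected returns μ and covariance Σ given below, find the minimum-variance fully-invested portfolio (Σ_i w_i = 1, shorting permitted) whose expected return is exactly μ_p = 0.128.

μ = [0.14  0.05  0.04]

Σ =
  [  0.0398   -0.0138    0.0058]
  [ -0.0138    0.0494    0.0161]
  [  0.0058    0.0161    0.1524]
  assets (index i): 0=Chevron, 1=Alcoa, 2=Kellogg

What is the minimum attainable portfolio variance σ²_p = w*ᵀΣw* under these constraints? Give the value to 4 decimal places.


g=Σ⁻¹μ = [4.3240  2.2662  -0.1415]
h=Σ⁻¹𝟙 = [34.9809  29.3198  2.1330]
a=μᵀg=0.713004  b=𝟙ᵀg=6.448639  c=𝟙ᵀh=66.433667  D=ac−b²=5.782519
λ₁=(c·0.128−b)/D = (66.433667·0.128−6.448639)/5.782519 = 0.355359
λ₂=(a−b·0.128)/D = (0.713004−6.448639·0.128)/5.782519 = -0.019442
w* = 0.355359·g + -0.019442·h:
  w_0 = 0.355359·4.3240 + -0.019442·34.9809 = 0.8565  (Chevron)
  w_1 = 0.355359·2.2662 + -0.019442·29.3198 = 0.2353  (Alcoa)
  w_2 = 0.355359·-0.1415 + -0.019442·2.1330 = -0.0918  (Kellogg)
Σw_i=1.0000  μᵀw=0.1280
σ²=wᵀΣw=λ₁·μ_p+λ₂ = 0.355359·0.128 + -0.019442 = 0.026044 ≈ 0.0260

0.0260


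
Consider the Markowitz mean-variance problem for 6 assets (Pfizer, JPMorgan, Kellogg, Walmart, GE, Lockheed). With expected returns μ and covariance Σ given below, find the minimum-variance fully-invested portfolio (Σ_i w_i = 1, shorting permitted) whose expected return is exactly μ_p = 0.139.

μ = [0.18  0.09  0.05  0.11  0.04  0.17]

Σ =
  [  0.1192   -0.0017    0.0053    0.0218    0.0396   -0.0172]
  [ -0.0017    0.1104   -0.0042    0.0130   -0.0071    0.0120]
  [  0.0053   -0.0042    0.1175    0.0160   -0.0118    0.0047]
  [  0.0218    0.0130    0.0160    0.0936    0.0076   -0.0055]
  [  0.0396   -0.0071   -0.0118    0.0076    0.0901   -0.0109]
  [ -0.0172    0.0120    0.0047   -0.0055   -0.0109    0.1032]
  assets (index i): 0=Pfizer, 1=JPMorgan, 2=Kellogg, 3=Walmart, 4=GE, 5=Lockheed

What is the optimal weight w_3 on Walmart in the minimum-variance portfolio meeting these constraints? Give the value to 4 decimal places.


p=Σ⁻¹μ = [1.6547  0.5447  0.1805  0.7988  -0.0557  1.8882]
q=Σ⁻¹𝟙 = [4.6098  8.2384  8.4146  6.7180  11.5511  10.6951]
a=μᵀp=0.762523  b=𝟙ᵀp=5.011143  c=𝟙ᵀq=50.227043  D=ac−b²=13.187702
λ₁=(c·0.139−b)/D = (50.227043·0.139−5.011143)/13.187702 = 0.149413
λ₂=(a−b·0.139)/D = (0.762523−5.011143·0.139)/13.187702 = 0.005003
w* = 0.149413·p + 0.005003·q:
  w_0 = 0.149413·1.6547 + 0.005003·4.6098 = 0.2703  (Pfizer)
  w_1 = 0.149413·0.5447 + 0.005003·8.2384 = 0.1226  (JPMorgan)
  w_2 = 0.149413·0.1805 + 0.005003·8.4146 = 0.0691  (Kellogg)
  w_3 = 0.149413·0.7988 + 0.005003·6.7180 = 0.1530  (Walmart)
  w_4 = 0.149413·-0.0557 + 0.005003·11.5511 = 0.0495  (GE)
  w_5 = 0.149413·1.8882 + 0.005003·10.6951 = 0.3356  (Lockheed)
Σw_i=1.0000  μᵀw=0.1390
σ²=wᵀΣw=λ₁·μ_p+λ₂ = 0.149413·0.139 + 0.005003 = 0.025771 ≈ 0.0258

0.1530
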